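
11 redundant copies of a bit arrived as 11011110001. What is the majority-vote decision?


Ones: 7 out of 11
Threshold: 6

1 (7/11 voted 1)


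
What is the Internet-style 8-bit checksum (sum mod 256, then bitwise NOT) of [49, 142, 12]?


Sum = 203 mod 256 = 203
Complement = 52

52


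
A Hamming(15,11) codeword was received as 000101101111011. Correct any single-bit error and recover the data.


Syndrome = 0: no error detected

Data: 00111111011 (no errors)


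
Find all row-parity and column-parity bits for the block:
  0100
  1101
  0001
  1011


Row parities: 1111
Column parities: 0011

Row P: 1111, Col P: 0011, Corner: 0


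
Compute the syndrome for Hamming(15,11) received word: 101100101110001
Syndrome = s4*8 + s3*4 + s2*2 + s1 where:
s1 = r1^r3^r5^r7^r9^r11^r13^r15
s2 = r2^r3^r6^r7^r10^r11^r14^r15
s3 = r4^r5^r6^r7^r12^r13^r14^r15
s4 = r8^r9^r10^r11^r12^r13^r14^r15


s1=0, s2=1, s3=1, s4=0

Syndrome = 6 (error at position 6)


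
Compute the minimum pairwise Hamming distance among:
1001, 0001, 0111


Comparing all pairs, minimum distance: 1
Can detect 0 errors, correct 0 errors

1


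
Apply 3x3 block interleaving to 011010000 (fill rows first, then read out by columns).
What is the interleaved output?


Matrix:
  011
  010
  000
Read columns: 000110100

000110100


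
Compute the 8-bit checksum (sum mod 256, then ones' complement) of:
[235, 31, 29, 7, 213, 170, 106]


Sum = 791 mod 256 = 23
Complement = 232

232


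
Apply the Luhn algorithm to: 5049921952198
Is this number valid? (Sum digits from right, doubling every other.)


Luhn sum = 68
68 mod 10 = 8

Invalid (Luhn sum mod 10 = 8)


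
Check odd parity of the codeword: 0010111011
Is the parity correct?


Number of 1s: 6

No, parity error (6 ones)


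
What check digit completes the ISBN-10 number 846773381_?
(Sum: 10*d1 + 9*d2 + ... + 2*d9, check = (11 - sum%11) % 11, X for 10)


Weighted sum: 308
308 mod 11 = 0

Check digit: 0


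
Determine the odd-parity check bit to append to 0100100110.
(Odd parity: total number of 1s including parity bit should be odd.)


Number of 1s in data: 4
Parity bit: 1

1


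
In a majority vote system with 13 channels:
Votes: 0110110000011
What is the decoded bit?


Ones: 6 out of 13
Threshold: 7

0 (6/13 voted 1)


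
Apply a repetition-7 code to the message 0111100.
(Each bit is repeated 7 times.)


Each bit -> 7 copies

0000000111111111111111111111111111100000000000000


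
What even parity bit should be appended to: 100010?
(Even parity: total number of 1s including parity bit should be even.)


Number of 1s in data: 2
Parity bit: 0

0


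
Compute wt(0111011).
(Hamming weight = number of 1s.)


Counting 1s in 0111011

5


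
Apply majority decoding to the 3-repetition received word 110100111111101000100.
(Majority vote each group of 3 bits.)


Groups: 110, 100, 111, 111, 101, 000, 100
Majority votes: 1011100

1011100


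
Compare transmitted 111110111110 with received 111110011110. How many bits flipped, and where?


XOR: 000000100000

1 error(s) at position(s): 6


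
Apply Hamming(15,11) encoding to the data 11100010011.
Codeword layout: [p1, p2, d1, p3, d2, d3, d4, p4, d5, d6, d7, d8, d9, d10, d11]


Parity bits: p1=0, p2=1, p3=0, p4=1

011011010010011


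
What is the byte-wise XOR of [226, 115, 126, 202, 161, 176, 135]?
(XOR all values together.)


XOR chain: 226 ^ 115 ^ 126 ^ 202 ^ 161 ^ 176 ^ 135 = 179

179


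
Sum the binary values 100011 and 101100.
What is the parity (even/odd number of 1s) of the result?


100011 = 35
101100 = 44
Sum = 79 = 1001111
1s count = 5

odd parity (5 ones in 1001111)


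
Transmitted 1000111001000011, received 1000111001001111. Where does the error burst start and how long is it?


XOR: 0000000000001100

Burst at position 12, length 2


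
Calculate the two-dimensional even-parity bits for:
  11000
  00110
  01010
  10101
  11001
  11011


Row parities: 000110
Column parities: 00011

Row P: 000110, Col P: 00011, Corner: 0


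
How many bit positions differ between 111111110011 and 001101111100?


XOR: 110010001111
Count of 1s: 7

7


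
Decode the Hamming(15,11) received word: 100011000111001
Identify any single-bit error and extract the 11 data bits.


Syndrome = 0: no error detected

Data: 01100111001 (no errors)


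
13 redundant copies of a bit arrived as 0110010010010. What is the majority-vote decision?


Ones: 5 out of 13
Threshold: 7

0 (5/13 voted 1)


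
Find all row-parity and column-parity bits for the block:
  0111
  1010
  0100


Row parities: 101
Column parities: 1001

Row P: 101, Col P: 1001, Corner: 0


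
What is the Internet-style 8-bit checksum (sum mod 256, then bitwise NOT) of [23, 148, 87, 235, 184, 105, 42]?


Sum = 824 mod 256 = 56
Complement = 199

199


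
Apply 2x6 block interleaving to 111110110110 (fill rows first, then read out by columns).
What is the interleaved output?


Matrix:
  111110
  110110
Read columns: 111110111100

111110111100


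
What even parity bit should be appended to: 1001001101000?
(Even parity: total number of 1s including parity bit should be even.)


Number of 1s in data: 5
Parity bit: 1

1


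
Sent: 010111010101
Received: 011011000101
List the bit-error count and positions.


XOR: 001100010000

3 error(s) at position(s): 2, 3, 7


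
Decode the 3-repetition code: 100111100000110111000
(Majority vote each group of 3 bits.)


Groups: 100, 111, 100, 000, 110, 111, 000
Majority votes: 0100110

0100110


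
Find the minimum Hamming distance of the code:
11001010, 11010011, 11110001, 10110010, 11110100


Comparing all pairs, minimum distance: 2
Can detect 1 errors, correct 0 errors

2


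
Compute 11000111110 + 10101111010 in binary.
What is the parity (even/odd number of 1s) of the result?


11000111110 = 1598
10101111010 = 1402
Sum = 3000 = 101110111000
1s count = 7

odd parity (7 ones in 101110111000)


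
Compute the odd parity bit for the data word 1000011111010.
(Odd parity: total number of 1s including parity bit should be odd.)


Number of 1s in data: 7
Parity bit: 0

0


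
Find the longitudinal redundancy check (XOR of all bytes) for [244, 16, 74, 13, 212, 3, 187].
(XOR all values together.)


XOR chain: 244 ^ 16 ^ 74 ^ 13 ^ 212 ^ 3 ^ 187 = 207

207


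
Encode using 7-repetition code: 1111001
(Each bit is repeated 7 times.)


Each bit -> 7 copies

1111111111111111111111111111000000000000001111111


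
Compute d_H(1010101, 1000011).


XOR: 0010110
Count of 1s: 3

3


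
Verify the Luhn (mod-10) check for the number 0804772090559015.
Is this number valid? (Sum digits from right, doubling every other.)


Luhn sum = 59
59 mod 10 = 9

Invalid (Luhn sum mod 10 = 9)


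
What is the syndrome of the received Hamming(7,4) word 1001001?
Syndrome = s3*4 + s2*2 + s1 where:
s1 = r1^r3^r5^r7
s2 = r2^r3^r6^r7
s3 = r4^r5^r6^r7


s1=0, s2=1, s3=0

Syndrome = 2 (error at position 2)


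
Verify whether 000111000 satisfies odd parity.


Number of 1s: 3

Yes, parity is correct (3 ones)


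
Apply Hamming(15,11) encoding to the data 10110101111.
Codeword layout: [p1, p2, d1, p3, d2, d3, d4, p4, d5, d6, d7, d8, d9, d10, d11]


Parity bits: p1=0, p2=0, p3=0, p4=1

001001110101111


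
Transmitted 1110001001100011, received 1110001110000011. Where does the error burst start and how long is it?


XOR: 0000000111100000

Burst at position 7, length 4


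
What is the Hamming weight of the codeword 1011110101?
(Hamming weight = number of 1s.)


Counting 1s in 1011110101

7


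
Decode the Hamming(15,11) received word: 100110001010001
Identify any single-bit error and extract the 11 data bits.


Syndrome = 13: error at position 13

Data: 01001010101 (corrected bit 13)


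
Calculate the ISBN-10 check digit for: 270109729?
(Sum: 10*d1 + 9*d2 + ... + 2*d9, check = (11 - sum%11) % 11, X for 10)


Weighted sum: 187
187 mod 11 = 0

Check digit: 0


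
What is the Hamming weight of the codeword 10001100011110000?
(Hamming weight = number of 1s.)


Counting 1s in 10001100011110000

7


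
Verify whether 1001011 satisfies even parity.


Number of 1s: 4

Yes, parity is correct (4 ones)


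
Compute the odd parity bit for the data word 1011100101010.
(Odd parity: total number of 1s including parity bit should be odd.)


Number of 1s in data: 7
Parity bit: 0

0


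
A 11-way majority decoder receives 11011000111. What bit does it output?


Ones: 7 out of 11
Threshold: 6

1 (7/11 voted 1)


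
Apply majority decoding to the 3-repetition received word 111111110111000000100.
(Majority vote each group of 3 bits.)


Groups: 111, 111, 110, 111, 000, 000, 100
Majority votes: 1111000

1111000


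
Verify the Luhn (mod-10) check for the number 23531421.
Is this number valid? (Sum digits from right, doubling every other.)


Luhn sum = 22
22 mod 10 = 2

Invalid (Luhn sum mod 10 = 2)


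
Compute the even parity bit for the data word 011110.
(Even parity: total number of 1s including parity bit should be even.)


Number of 1s in data: 4
Parity bit: 0

0


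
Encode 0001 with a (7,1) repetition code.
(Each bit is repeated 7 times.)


Each bit -> 7 copies

0000000000000000000001111111


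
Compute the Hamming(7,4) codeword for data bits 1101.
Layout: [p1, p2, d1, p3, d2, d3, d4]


Parity bits: p1=1, p2=0, p3=0

1010101


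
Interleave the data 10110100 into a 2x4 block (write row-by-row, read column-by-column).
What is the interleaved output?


Matrix:
  1011
  0100
Read columns: 10011010

10011010


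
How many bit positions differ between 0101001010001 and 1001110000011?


XOR: 1100111010010
Count of 1s: 7

7


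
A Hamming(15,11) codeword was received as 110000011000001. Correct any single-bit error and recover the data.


Syndrome = 13: error at position 13

Data: 00001000101 (corrected bit 13)


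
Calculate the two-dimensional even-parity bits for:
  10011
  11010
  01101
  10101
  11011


Row parities: 11110
Column parities: 01010

Row P: 11110, Col P: 01010, Corner: 0


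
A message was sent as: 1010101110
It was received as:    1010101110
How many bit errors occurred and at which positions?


XOR: 0000000000

0 errors (received matches sent)


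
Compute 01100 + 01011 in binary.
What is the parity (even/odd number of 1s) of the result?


01100 = 12
01011 = 11
Sum = 23 = 10111
1s count = 4

even parity (4 ones in 10111)


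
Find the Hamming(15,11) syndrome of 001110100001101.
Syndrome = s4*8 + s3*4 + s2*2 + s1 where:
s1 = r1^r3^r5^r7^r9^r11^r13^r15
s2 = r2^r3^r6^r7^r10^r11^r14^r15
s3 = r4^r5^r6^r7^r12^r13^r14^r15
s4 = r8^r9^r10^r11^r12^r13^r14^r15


s1=1, s2=1, s3=0, s4=1

Syndrome = 11 (error at position 11)


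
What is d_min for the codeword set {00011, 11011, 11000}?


Comparing all pairs, minimum distance: 2
Can detect 1 errors, correct 0 errors

2


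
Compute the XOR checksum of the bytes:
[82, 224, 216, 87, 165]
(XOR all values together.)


XOR chain: 82 ^ 224 ^ 216 ^ 87 ^ 165 = 152

152


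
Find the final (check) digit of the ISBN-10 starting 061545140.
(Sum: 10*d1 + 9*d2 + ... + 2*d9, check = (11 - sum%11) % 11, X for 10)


Weighted sum: 162
162 mod 11 = 8

Check digit: 3


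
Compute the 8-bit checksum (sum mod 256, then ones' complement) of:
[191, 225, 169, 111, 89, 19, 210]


Sum = 1014 mod 256 = 246
Complement = 9

9


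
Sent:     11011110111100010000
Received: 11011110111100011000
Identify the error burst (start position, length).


XOR: 00000000000000001000

Burst at position 16, length 1


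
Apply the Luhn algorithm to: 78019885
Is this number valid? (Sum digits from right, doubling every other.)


Luhn sum = 43
43 mod 10 = 3

Invalid (Luhn sum mod 10 = 3)


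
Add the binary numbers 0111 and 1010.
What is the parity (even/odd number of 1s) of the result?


0111 = 7
1010 = 10
Sum = 17 = 10001
1s count = 2

even parity (2 ones in 10001)


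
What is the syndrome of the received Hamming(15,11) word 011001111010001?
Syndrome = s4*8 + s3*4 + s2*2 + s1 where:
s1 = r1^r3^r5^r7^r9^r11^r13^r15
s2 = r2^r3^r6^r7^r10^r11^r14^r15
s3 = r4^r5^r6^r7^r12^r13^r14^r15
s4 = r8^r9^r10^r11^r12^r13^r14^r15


s1=1, s2=0, s3=1, s4=0

Syndrome = 5 (error at position 5)


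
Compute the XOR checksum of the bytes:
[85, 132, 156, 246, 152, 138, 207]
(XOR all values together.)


XOR chain: 85 ^ 132 ^ 156 ^ 246 ^ 152 ^ 138 ^ 207 = 102

102


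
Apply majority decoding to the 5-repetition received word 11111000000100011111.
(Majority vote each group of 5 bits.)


Groups: 11111, 00000, 01000, 11111
Majority votes: 1001

1001


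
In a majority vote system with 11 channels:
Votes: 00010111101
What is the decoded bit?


Ones: 6 out of 11
Threshold: 6

1 (6/11 voted 1)


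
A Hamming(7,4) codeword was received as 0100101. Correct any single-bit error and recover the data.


Syndrome = 0: no error detected

Data: 0101 (no errors)


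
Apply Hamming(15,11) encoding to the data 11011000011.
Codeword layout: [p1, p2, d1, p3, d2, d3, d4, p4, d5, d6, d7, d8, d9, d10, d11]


Parity bits: p1=1, p2=0, p3=0, p4=1

101010111000011


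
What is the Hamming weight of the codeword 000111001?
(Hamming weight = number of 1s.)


Counting 1s in 000111001

4


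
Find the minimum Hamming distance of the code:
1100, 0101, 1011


Comparing all pairs, minimum distance: 2
Can detect 1 errors, correct 0 errors

2


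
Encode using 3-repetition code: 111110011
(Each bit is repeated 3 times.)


Each bit -> 3 copies

111111111111111000000111111


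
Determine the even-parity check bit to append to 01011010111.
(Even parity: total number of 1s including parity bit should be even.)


Number of 1s in data: 7
Parity bit: 1

1


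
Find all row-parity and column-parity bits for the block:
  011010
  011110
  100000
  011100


Row parities: 1011
Column parities: 111000

Row P: 1011, Col P: 111000, Corner: 1


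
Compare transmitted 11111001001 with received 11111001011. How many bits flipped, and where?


XOR: 00000000010

1 error(s) at position(s): 9


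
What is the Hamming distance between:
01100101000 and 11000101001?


XOR: 10100000001
Count of 1s: 3

3


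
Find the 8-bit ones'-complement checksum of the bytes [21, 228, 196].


Sum = 445 mod 256 = 189
Complement = 66

66


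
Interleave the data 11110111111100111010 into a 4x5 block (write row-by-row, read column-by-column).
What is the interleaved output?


Matrix:
  11110
  11111
  11001
  11010
Read columns: 11111111110011010110

11111111110011010110


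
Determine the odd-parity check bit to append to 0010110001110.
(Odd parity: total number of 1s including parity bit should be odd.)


Number of 1s in data: 6
Parity bit: 1

1


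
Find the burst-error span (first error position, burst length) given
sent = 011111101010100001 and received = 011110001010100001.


XOR: 000001100000000000

Burst at position 5, length 2


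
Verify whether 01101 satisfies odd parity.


Number of 1s: 3

Yes, parity is correct (3 ones)


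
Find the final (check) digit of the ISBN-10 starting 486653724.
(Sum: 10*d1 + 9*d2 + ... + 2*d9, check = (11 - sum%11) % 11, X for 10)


Weighted sum: 289
289 mod 11 = 3

Check digit: 8


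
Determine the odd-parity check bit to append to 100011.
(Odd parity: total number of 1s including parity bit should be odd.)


Number of 1s in data: 3
Parity bit: 0

0


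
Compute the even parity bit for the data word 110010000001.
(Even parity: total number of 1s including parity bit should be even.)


Number of 1s in data: 4
Parity bit: 0

0


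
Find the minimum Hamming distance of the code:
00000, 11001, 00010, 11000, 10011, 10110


Comparing all pairs, minimum distance: 1
Can detect 0 errors, correct 0 errors

1


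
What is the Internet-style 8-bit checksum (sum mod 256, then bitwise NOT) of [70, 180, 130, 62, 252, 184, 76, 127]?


Sum = 1081 mod 256 = 57
Complement = 198

198


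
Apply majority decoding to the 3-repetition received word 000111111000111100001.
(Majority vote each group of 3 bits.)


Groups: 000, 111, 111, 000, 111, 100, 001
Majority votes: 0110100

0110100


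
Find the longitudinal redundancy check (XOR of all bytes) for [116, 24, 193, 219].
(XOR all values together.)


XOR chain: 116 ^ 24 ^ 193 ^ 219 = 118

118


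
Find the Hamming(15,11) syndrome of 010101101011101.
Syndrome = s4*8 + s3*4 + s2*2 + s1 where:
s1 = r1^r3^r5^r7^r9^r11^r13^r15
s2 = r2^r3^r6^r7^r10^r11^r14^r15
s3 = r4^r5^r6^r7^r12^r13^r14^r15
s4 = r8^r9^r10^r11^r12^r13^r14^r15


s1=1, s2=1, s3=0, s4=1

Syndrome = 11 (error at position 11)


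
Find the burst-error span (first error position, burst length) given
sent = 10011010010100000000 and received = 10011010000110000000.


XOR: 00000000010010000000

Burst at position 9, length 4


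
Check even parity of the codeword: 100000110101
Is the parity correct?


Number of 1s: 5

No, parity error (5 ones)


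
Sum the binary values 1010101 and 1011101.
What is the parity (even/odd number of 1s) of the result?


1010101 = 85
1011101 = 93
Sum = 178 = 10110010
1s count = 4

even parity (4 ones in 10110010)


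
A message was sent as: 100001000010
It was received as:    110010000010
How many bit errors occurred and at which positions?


XOR: 010011000000

3 error(s) at position(s): 1, 4, 5


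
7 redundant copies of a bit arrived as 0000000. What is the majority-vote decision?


Ones: 0 out of 7
Threshold: 4

0 (0/7 voted 1)


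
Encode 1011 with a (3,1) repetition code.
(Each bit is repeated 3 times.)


Each bit -> 3 copies

111000111111


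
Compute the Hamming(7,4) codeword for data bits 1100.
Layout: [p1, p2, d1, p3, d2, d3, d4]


Parity bits: p1=0, p2=1, p3=1

0111100


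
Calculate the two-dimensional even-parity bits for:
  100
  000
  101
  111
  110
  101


Row parities: 100100
Column parities: 101

Row P: 100100, Col P: 101, Corner: 0


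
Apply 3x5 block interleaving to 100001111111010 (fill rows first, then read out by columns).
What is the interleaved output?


Matrix:
  10000
  11111
  11010
Read columns: 111011010011010

111011010011010


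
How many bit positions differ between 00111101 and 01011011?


XOR: 01100110
Count of 1s: 4

4


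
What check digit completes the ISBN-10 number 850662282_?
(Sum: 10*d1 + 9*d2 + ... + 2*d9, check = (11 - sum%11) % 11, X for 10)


Weighted sum: 249
249 mod 11 = 7

Check digit: 4


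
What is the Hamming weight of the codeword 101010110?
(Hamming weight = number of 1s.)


Counting 1s in 101010110

5


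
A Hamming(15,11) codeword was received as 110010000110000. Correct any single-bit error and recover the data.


Syndrome = 7: error at position 7

Data: 01010110000 (corrected bit 7)


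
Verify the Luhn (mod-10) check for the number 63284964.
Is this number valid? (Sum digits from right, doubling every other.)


Luhn sum = 42
42 mod 10 = 2

Invalid (Luhn sum mod 10 = 2)


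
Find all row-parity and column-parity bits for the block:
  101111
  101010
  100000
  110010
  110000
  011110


Row parities: 111100
Column parities: 111001

Row P: 111100, Col P: 111001, Corner: 0


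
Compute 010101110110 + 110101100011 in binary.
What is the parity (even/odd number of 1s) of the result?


010101110110 = 1398
110101100011 = 3427
Sum = 4825 = 1001011011001
1s count = 7

odd parity (7 ones in 1001011011001)


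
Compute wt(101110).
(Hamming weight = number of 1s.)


Counting 1s in 101110

4


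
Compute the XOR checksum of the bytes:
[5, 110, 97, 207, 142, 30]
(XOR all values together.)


XOR chain: 5 ^ 110 ^ 97 ^ 207 ^ 142 ^ 30 = 85

85


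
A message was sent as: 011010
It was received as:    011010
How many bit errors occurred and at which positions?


XOR: 000000

0 errors (received matches sent)


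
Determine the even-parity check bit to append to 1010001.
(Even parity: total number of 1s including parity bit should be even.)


Number of 1s in data: 3
Parity bit: 1

1


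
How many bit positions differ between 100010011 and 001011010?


XOR: 101001001
Count of 1s: 4

4


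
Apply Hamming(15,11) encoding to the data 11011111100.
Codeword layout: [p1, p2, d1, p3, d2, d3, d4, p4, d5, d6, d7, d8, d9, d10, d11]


Parity bits: p1=0, p2=0, p3=0, p4=1

001010111111100


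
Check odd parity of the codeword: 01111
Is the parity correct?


Number of 1s: 4

No, parity error (4 ones)


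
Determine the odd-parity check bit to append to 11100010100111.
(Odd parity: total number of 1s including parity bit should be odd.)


Number of 1s in data: 8
Parity bit: 1

1


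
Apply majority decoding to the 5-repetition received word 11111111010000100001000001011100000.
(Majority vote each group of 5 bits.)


Groups: 11111, 11101, 00001, 00001, 00000, 10111, 00000
Majority votes: 1100010

1100010


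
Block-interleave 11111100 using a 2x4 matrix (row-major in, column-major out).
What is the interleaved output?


Matrix:
  1111
  1100
Read columns: 11111010

11111010


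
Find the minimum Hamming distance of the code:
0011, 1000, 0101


Comparing all pairs, minimum distance: 2
Can detect 1 errors, correct 0 errors

2


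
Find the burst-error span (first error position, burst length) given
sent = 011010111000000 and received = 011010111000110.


XOR: 000000000000110

Burst at position 12, length 2


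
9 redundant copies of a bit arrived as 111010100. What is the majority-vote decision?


Ones: 5 out of 9
Threshold: 5

1 (5/9 voted 1)


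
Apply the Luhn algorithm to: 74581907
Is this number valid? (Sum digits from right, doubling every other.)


Luhn sum = 36
36 mod 10 = 6

Invalid (Luhn sum mod 10 = 6)


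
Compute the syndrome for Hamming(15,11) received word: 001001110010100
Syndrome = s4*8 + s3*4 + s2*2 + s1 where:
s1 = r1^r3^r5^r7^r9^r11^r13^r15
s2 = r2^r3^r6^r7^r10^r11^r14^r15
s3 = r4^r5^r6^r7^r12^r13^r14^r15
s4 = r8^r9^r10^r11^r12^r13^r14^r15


s1=0, s2=0, s3=1, s4=1

Syndrome = 12 (error at position 12)


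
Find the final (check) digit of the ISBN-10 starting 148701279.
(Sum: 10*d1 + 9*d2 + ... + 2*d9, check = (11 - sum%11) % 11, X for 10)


Weighted sum: 211
211 mod 11 = 2

Check digit: 9


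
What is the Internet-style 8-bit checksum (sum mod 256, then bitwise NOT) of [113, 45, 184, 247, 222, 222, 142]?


Sum = 1175 mod 256 = 151
Complement = 104

104


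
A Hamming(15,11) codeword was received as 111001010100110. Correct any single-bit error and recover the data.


Syndrome = 7: error at position 7

Data: 10110100110 (corrected bit 7)


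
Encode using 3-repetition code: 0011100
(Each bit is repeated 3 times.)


Each bit -> 3 copies

000000111111111000000


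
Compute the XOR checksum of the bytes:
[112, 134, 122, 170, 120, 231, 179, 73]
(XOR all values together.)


XOR chain: 112 ^ 134 ^ 122 ^ 170 ^ 120 ^ 231 ^ 179 ^ 73 = 67

67


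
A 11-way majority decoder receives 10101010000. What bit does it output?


Ones: 4 out of 11
Threshold: 6

0 (4/11 voted 1)


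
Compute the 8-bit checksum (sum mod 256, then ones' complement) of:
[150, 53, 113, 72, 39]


Sum = 427 mod 256 = 171
Complement = 84

84


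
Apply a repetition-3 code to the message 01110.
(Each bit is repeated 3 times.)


Each bit -> 3 copies

000111111111000


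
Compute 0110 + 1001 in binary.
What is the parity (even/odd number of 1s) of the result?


0110 = 6
1001 = 9
Sum = 15 = 1111
1s count = 4

even parity (4 ones in 1111)


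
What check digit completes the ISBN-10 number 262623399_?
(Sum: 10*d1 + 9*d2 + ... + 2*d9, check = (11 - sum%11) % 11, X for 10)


Weighted sum: 216
216 mod 11 = 7

Check digit: 4


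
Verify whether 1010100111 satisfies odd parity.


Number of 1s: 6

No, parity error (6 ones)


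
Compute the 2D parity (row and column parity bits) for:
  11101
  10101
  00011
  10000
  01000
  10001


Row parities: 010110
Column parities: 00010

Row P: 010110, Col P: 00010, Corner: 1


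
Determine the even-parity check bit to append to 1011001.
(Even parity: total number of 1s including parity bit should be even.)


Number of 1s in data: 4
Parity bit: 0

0


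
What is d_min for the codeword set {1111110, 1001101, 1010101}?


Comparing all pairs, minimum distance: 2
Can detect 1 errors, correct 0 errors

2


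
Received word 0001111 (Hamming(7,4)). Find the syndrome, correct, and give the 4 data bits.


Syndrome = 0: no error detected

Data: 0111 (no errors)


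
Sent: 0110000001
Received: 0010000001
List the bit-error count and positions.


XOR: 0100000000

1 error(s) at position(s): 1


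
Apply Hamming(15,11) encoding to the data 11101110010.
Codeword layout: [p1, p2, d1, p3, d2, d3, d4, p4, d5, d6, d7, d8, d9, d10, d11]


Parity bits: p1=0, p2=1, p3=1, p4=0

011111001110010


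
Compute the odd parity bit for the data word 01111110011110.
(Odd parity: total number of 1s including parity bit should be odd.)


Number of 1s in data: 10
Parity bit: 1

1


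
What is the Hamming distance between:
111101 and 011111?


XOR: 100010
Count of 1s: 2

2


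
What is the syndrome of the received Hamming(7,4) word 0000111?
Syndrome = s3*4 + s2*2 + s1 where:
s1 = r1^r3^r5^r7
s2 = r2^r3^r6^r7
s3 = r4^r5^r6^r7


s1=0, s2=0, s3=1

Syndrome = 4 (error at position 4)


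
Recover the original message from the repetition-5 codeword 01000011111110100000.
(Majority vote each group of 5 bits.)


Groups: 01000, 01111, 11101, 00000
Majority votes: 0110

0110


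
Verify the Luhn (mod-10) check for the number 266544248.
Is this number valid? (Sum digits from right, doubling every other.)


Luhn sum = 42
42 mod 10 = 2

Invalid (Luhn sum mod 10 = 2)


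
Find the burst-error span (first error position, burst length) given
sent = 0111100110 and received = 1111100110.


XOR: 1000000000

Burst at position 0, length 1


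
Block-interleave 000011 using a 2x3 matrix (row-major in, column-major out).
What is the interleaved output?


Matrix:
  000
  011
Read columns: 000101

000101


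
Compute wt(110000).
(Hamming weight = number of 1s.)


Counting 1s in 110000

2


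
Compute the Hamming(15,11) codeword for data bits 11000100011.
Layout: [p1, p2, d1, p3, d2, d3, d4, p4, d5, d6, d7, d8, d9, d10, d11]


Parity bits: p1=1, p2=0, p3=1, p4=1

101110010100011


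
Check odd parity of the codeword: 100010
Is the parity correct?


Number of 1s: 2

No, parity error (2 ones)


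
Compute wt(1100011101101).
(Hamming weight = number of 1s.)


Counting 1s in 1100011101101

8


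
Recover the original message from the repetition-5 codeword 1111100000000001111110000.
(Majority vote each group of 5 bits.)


Groups: 11111, 00000, 00000, 11111, 10000
Majority votes: 10010

10010


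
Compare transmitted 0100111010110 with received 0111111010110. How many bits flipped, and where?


XOR: 0011000000000

2 error(s) at position(s): 2, 3


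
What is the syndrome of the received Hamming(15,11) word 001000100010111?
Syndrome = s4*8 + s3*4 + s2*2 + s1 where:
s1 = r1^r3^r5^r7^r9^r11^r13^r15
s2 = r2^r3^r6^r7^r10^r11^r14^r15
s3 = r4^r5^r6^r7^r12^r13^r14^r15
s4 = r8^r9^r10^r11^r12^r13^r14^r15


s1=1, s2=1, s3=0, s4=0

Syndrome = 3 (error at position 3)


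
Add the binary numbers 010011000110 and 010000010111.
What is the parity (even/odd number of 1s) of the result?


010011000110 = 1222
010000010111 = 1047
Sum = 2269 = 100011011101
1s count = 7

odd parity (7 ones in 100011011101)


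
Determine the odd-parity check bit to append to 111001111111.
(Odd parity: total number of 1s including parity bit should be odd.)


Number of 1s in data: 10
Parity bit: 1

1


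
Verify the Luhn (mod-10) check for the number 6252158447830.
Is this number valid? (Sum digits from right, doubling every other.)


Luhn sum = 60
60 mod 10 = 0

Valid (Luhn sum mod 10 = 0)


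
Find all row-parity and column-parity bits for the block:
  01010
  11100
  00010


Row parities: 011
Column parities: 10100

Row P: 011, Col P: 10100, Corner: 0


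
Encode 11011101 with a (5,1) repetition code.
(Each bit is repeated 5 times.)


Each bit -> 5 copies

1111111111000001111111111111110000011111


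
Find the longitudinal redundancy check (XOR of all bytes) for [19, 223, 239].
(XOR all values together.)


XOR chain: 19 ^ 223 ^ 239 = 35

35


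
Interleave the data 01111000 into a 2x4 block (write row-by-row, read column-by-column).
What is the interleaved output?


Matrix:
  0111
  1000
Read columns: 01101010

01101010


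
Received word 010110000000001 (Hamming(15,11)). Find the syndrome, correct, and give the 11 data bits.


Syndrome = 12: error at position 12

Data: 01000001001 (corrected bit 12)


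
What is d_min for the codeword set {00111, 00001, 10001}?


Comparing all pairs, minimum distance: 1
Can detect 0 errors, correct 0 errors

1


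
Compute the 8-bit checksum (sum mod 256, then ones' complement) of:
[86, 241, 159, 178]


Sum = 664 mod 256 = 152
Complement = 103

103


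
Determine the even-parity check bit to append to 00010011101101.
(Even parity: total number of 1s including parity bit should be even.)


Number of 1s in data: 7
Parity bit: 1

1


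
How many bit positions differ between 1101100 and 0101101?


XOR: 1000001
Count of 1s: 2

2


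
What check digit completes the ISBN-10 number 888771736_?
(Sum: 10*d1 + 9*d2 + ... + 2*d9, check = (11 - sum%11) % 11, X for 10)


Weighted sum: 361
361 mod 11 = 9

Check digit: 2


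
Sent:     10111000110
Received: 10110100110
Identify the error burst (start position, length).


XOR: 00001100000

Burst at position 4, length 2


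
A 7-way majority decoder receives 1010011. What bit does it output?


Ones: 4 out of 7
Threshold: 4

1 (4/7 voted 1)


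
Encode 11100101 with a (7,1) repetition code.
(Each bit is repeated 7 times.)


Each bit -> 7 copies

11111111111111111111100000000000000111111100000001111111


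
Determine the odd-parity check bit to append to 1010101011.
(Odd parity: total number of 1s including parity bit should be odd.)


Number of 1s in data: 6
Parity bit: 1

1


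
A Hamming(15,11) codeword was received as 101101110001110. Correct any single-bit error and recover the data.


Syndrome = 0: no error detected

Data: 10110001110 (no errors)


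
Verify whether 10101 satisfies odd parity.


Number of 1s: 3

Yes, parity is correct (3 ones)


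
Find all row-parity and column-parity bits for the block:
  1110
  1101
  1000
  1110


Row parities: 1111
Column parities: 0101

Row P: 1111, Col P: 0101, Corner: 0


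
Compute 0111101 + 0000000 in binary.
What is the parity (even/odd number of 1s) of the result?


0111101 = 61
0000000 = 0
Sum = 61 = 111101
1s count = 5

odd parity (5 ones in 111101)


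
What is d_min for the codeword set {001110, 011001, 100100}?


Comparing all pairs, minimum distance: 3
Can detect 2 errors, correct 1 errors

3


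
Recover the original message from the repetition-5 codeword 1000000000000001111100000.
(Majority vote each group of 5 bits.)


Groups: 10000, 00000, 00000, 11111, 00000
Majority votes: 00010

00010


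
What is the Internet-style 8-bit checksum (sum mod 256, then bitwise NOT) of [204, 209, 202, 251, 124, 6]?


Sum = 996 mod 256 = 228
Complement = 27

27


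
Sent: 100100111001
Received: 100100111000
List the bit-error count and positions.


XOR: 000000000001

1 error(s) at position(s): 11


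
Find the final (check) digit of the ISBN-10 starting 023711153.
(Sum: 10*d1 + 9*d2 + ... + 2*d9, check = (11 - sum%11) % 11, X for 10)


Weighted sum: 127
127 mod 11 = 6

Check digit: 5


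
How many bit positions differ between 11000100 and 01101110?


XOR: 10101010
Count of 1s: 4

4


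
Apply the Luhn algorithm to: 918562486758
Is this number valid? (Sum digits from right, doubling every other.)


Luhn sum = 62
62 mod 10 = 2

Invalid (Luhn sum mod 10 = 2)


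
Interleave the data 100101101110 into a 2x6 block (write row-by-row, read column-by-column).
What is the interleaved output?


Matrix:
  100101
  101110
Read columns: 110001110110

110001110110


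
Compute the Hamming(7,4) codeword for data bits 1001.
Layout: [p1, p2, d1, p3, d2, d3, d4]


Parity bits: p1=0, p2=0, p3=1

0011001


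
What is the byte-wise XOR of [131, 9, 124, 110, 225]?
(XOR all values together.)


XOR chain: 131 ^ 9 ^ 124 ^ 110 ^ 225 = 121

121


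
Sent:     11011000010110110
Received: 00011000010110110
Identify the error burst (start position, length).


XOR: 11000000000000000

Burst at position 0, length 2


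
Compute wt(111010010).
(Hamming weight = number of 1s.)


Counting 1s in 111010010

5


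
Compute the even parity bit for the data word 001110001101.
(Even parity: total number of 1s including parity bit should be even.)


Number of 1s in data: 6
Parity bit: 0

0


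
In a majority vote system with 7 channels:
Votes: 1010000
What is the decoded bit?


Ones: 2 out of 7
Threshold: 4

0 (2/7 voted 1)


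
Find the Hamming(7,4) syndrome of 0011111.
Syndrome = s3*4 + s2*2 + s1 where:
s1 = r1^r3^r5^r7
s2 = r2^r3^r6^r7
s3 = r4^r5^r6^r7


s1=1, s2=1, s3=0

Syndrome = 3 (error at position 3)


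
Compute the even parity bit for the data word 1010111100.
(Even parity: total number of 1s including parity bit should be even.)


Number of 1s in data: 6
Parity bit: 0

0


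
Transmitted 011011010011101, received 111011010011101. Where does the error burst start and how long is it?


XOR: 100000000000000

Burst at position 0, length 1


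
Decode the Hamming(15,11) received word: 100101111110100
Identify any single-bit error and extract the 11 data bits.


Syndrome = 9: error at position 9

Data: 00110110100 (corrected bit 9)


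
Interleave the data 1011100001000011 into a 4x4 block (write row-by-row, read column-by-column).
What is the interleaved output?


Matrix:
  1011
  1000
  0100
  0011
Read columns: 1100001010011001

1100001010011001


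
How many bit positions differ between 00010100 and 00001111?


XOR: 00011011
Count of 1s: 4

4


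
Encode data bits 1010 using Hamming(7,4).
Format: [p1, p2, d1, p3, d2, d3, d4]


Parity bits: p1=1, p2=0, p3=1

1011010


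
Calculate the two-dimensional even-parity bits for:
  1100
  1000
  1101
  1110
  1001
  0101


Row parities: 011100
Column parities: 1011

Row P: 011100, Col P: 1011, Corner: 1


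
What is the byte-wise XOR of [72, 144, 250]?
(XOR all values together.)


XOR chain: 72 ^ 144 ^ 250 = 34

34


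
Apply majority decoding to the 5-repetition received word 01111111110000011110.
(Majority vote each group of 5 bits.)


Groups: 01111, 11111, 00000, 11110
Majority votes: 1101

1101


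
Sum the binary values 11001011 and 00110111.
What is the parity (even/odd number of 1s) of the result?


11001011 = 203
00110111 = 55
Sum = 258 = 100000010
1s count = 2

even parity (2 ones in 100000010)


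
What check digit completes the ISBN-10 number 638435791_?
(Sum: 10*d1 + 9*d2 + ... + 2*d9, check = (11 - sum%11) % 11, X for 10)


Weighted sum: 279
279 mod 11 = 4

Check digit: 7


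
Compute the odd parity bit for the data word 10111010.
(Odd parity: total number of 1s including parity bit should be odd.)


Number of 1s in data: 5
Parity bit: 0

0


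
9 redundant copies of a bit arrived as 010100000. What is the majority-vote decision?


Ones: 2 out of 9
Threshold: 5

0 (2/9 voted 1)


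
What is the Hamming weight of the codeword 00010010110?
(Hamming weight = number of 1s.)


Counting 1s in 00010010110

4


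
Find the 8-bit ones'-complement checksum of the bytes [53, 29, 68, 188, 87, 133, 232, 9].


Sum = 799 mod 256 = 31
Complement = 224

224


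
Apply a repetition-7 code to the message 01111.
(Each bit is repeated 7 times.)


Each bit -> 7 copies

00000001111111111111111111111111111


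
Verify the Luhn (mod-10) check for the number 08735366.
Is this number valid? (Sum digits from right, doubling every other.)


Luhn sum = 29
29 mod 10 = 9

Invalid (Luhn sum mod 10 = 9)


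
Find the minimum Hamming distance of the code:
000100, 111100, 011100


Comparing all pairs, minimum distance: 1
Can detect 0 errors, correct 0 errors

1


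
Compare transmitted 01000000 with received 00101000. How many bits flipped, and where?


XOR: 01101000

3 error(s) at position(s): 1, 2, 4


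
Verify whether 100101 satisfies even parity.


Number of 1s: 3

No, parity error (3 ones)


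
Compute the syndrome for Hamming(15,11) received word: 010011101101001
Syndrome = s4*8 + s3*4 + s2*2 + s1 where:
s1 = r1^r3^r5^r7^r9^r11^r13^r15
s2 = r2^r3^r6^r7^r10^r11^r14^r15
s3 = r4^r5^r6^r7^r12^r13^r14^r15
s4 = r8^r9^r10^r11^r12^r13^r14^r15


s1=0, s2=1, s3=1, s4=0

Syndrome = 6 (error at position 6)


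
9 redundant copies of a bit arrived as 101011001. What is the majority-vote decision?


Ones: 5 out of 9
Threshold: 5

1 (5/9 voted 1)


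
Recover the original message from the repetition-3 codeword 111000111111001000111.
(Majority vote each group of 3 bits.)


Groups: 111, 000, 111, 111, 001, 000, 111
Majority votes: 1011001

1011001


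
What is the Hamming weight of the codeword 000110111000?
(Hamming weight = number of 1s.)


Counting 1s in 000110111000

5


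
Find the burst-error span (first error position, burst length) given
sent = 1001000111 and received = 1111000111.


XOR: 0110000000

Burst at position 1, length 2


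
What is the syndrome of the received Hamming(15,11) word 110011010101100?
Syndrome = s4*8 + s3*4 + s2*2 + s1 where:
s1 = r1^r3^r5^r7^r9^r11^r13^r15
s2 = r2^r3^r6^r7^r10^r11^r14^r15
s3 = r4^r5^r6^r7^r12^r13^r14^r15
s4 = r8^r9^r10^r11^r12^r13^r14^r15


s1=1, s2=1, s3=0, s4=0

Syndrome = 3 (error at position 3)


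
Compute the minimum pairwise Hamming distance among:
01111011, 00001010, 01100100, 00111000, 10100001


Comparing all pairs, minimum distance: 3
Can detect 2 errors, correct 1 errors

3


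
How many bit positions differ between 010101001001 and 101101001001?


XOR: 111000000000
Count of 1s: 3

3


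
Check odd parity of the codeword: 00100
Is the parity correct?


Number of 1s: 1

Yes, parity is correct (1 ones)


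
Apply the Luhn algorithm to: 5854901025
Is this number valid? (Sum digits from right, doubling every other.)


Luhn sum = 34
34 mod 10 = 4

Invalid (Luhn sum mod 10 = 4)


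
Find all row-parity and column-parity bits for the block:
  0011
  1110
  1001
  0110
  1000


Row parities: 01001
Column parities: 1010

Row P: 01001, Col P: 1010, Corner: 0


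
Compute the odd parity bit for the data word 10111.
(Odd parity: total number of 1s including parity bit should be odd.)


Number of 1s in data: 4
Parity bit: 1

1


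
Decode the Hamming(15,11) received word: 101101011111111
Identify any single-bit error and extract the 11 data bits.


Syndrome = 0: no error detected

Data: 10101111111 (no errors)


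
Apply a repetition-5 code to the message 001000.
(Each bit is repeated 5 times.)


Each bit -> 5 copies

000000000011111000000000000000
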